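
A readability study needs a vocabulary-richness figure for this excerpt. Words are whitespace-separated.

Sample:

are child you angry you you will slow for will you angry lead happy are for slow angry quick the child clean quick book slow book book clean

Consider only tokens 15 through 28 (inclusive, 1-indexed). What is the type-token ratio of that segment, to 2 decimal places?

Segment tokens 15–28: are, for, slow, angry, quick, the, child, clean, quick, book, slow, book, book, clean
Segment N = 14, segment V = 9.
TTR = 9 / 14 = 0.64

0.64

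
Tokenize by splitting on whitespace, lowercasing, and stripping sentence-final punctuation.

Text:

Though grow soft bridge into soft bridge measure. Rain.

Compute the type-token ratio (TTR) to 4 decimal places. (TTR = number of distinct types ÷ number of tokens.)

N = 9 tokens, V = 7 types.
TTR = V / N = 7 / 9 = 0.7778

0.7778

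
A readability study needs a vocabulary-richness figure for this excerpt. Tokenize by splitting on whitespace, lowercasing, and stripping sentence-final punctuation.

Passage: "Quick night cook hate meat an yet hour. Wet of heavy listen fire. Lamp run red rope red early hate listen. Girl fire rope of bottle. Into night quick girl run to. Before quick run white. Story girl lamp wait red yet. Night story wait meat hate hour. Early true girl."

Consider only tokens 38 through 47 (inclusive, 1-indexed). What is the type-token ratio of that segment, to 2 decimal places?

0.90

Segment tokens 38–47: girl, lamp, wait, red, yet, night, story, wait, meat, hate
Segment N = 10, segment V = 9.
TTR = 9 / 10 = 0.90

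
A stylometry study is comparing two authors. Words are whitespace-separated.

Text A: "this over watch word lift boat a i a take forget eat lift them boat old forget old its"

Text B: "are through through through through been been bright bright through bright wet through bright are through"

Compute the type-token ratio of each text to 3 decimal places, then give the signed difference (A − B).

TTR(A) = 14/19 = 0.737
TTR(B) = 5/16 = 0.313
Difference = 0.737 − 0.313 = 0.424

0.424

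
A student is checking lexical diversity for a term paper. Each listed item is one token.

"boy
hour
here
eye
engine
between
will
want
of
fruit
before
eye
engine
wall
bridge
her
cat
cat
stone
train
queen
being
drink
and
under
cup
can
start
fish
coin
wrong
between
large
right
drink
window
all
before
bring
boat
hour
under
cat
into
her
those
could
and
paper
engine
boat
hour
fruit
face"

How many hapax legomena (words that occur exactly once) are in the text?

27

Frequencies: hour:3, engine:3, cat:3, eye:2, between:2, fruit:2, before:2, her:2, drink:2, and:2, under:2, boat:2, boy:1, here:1, will:1, want:1, of:1, wall:1, bridge:1, stone:1, … (19 more, each freq 1)
Hapax (freq=1): all, being, boy, bridge, bring, can, coin, could, cup, face, fish, here, into, large, of, paper, queen, right, start, stone, those, train, wall, want, will, window, wrong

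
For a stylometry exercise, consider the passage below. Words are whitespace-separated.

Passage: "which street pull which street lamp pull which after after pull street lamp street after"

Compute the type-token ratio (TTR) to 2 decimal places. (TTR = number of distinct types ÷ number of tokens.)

0.33

N = 15 tokens, V = 5 types.
TTR = V / N = 5 / 15 = 0.33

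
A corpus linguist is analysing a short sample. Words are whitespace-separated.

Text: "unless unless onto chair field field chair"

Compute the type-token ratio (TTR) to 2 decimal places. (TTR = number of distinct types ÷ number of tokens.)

0.57

N = 7 tokens, V = 4 types.
TTR = V / N = 4 / 7 = 0.57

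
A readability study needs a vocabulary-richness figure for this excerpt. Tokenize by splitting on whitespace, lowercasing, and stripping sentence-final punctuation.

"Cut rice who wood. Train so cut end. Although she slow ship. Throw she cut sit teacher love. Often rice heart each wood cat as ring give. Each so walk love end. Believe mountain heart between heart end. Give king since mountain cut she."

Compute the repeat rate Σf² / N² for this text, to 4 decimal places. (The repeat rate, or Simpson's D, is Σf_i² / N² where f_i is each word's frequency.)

0.0455

Frequencies: cut:4, end:3, she:3, heart:3, rice:2, wood:2, so:2, love:2, each:2, give:2, mountain:2, who:1, train:1, although:1, slow:1, ship:1, throw:1, sit:1, teacher:1, often:1, … (8 more, each freq 1)
Σf² = 88; N² = 1936
Repeat rate = 88 / 1936 = 0.0455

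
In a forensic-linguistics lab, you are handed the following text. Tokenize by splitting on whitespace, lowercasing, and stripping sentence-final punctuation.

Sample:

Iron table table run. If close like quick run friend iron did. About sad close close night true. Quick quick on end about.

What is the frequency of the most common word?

Frequencies: close:3, quick:3, iron:2, table:2, run:2, about:2, if:1, like:1, friend:1, did:1, sad:1, night:1, true:1, on:1, end:1
Most common: 'close' with frequency 3.

3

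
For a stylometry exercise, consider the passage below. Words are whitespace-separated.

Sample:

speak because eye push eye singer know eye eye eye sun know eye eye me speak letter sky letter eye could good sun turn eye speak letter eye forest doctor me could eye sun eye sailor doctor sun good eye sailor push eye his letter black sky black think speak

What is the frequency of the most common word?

14

Frequencies: eye:14, speak:4, sun:4, letter:4, push:2, know:2, me:2, sky:2, could:2, good:2, doctor:2, sailor:2, black:2, because:1, singer:1, turn:1, forest:1, his:1, think:1
Most common: 'eye' with frequency 14.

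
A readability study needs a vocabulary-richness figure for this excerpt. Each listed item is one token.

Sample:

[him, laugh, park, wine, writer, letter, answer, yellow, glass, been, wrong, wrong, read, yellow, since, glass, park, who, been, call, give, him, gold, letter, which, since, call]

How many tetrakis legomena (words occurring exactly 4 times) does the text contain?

Frequencies: him:2, park:2, letter:2, yellow:2, glass:2, been:2, wrong:2, since:2, call:2, laugh:1, wine:1, writer:1, answer:1, read:1, who:1, give:1, gold:1, which:1
Words with frequency 4: (none)

0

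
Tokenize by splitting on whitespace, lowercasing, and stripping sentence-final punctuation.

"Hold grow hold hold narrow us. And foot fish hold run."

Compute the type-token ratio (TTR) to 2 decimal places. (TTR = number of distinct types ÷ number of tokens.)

0.73

N = 11 tokens, V = 8 types.
TTR = V / N = 8 / 11 = 0.73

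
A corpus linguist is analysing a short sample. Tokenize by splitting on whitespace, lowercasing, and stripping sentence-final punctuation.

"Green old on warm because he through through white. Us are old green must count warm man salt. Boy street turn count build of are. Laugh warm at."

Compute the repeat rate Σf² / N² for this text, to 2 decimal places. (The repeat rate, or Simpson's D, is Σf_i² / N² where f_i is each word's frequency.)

0.06

Frequencies: warm:3, green:2, old:2, through:2, are:2, count:2, on:1, because:1, he:1, white:1, us:1, must:1, man:1, salt:1, boy:1, street:1, turn:1, build:1, of:1, laugh:1, … (1 more, each freq 1)
Σf² = 44; N² = 784
Repeat rate = 44 / 784 = 0.06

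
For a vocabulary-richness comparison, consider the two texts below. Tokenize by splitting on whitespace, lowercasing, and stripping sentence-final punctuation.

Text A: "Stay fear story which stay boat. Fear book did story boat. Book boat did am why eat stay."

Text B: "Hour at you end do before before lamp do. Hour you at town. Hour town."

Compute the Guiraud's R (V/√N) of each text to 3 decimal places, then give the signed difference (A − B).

A: V=10, N=18, R=2.357
B: V=8, N=15, R=2.066
Difference = 2.357 − 2.066 = 0.291

0.291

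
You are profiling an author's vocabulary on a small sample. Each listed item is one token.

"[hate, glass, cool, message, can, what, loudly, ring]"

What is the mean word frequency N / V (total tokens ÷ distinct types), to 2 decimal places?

N = 8 tokens, V = 8 types.
Mean frequency = N / V = 8 / 8 = 1.00

1.00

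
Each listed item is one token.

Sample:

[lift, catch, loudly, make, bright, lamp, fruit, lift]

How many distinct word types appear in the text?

Distinct types: {bright, catch, fruit, lamp, lift, loudly, make}
V = 7

7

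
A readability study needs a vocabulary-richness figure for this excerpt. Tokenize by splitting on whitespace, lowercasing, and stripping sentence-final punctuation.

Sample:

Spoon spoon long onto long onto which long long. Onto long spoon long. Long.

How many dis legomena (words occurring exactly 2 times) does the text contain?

0

Frequencies: long:7, spoon:3, onto:3, which:1
Words with frequency 2: (none)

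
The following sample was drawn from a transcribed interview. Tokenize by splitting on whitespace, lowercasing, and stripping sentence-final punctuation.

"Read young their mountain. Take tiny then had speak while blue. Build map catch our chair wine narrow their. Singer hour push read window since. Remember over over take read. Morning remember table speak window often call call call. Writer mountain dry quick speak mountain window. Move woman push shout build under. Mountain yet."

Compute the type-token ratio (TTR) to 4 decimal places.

N = 54 tokens, V = 37 types.
TTR = V / N = 37 / 54 = 0.6852

0.6852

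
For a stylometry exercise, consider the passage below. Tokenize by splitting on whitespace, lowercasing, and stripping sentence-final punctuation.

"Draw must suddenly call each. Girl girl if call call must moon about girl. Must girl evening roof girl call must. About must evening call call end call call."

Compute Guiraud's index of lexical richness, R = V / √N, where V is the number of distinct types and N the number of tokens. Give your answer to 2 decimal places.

2.23

N = 29, V = 12.
√N = 5.385165
R = 12 / 5.385165 = 2.23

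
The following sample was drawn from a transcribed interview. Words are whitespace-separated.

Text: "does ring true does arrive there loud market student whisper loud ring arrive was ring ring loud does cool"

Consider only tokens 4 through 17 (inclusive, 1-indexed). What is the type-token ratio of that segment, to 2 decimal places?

Segment tokens 4–17: does, arrive, there, loud, market, student, whisper, loud, ring, arrive, was, ring, ring, loud
Segment N = 14, segment V = 9.
TTR = 9 / 14 = 0.64

0.64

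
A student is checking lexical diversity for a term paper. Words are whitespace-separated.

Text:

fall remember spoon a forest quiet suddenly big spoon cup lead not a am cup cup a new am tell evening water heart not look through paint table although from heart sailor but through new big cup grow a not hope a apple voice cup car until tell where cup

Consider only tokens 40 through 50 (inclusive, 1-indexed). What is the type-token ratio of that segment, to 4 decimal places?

Segment tokens 40–50: not, hope, a, apple, voice, cup, car, until, tell, where, cup
Segment N = 11, segment V = 10.
TTR = 10 / 11 = 0.9091

0.9091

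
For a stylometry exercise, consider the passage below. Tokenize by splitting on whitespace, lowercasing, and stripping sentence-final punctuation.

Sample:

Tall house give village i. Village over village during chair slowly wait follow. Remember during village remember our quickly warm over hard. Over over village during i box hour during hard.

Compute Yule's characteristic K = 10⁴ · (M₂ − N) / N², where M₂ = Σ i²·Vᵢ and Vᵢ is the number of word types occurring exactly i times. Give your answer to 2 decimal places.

Frequencies: village:5, over:4, during:4, i:2, remember:2, hard:2, tall:1, house:1, give:1, chair:1, slowly:1, wait:1, follow:1, our:1, quickly:1, warm:1, box:1, hour:1
N = 31. Frequency spectrum: V_1=12, V_2=3, V_4=2, V_5=1
M₂ = 1²·12 + 2²·3 + 4²·2 + 5²·1 = 81
K = 10000 × (81 − 31) / 31² = 520.29

520.29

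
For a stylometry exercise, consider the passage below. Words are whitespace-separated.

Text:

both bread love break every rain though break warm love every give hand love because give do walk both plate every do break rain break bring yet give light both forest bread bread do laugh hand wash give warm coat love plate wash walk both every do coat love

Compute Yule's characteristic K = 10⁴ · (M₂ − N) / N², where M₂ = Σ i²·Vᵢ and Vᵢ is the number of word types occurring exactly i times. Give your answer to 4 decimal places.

Frequencies: love:5, both:4, break:4, every:4, give:4, do:4, bread:3, rain:2, warm:2, hand:2, walk:2, plate:2, wash:2, coat:2, though:1, because:1, bring:1, yet:1, light:1, forest:1, … (1 more, each freq 1)
N = 49. Frequency spectrum: V_1=7, V_2=7, V_3=1, V_4=5, V_5=1
M₂ = 1²·7 + 2²·7 + 3²·1 + 4²·5 + 5²·1 = 149
K = 10000 × (149 − 49) / 49² = 416.4931

416.4931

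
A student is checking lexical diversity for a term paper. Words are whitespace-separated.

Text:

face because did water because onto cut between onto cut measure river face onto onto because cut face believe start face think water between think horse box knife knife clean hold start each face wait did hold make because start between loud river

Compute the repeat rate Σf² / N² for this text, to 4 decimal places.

0.0633

Frequencies: face:5, because:4, onto:4, cut:3, between:3, start:3, did:2, water:2, river:2, think:2, knife:2, hold:2, measure:1, believe:1, horse:1, box:1, clean:1, each:1, wait:1, make:1, … (1 more, each freq 1)
Σf² = 117; N² = 1849
Repeat rate = 117 / 1849 = 0.0633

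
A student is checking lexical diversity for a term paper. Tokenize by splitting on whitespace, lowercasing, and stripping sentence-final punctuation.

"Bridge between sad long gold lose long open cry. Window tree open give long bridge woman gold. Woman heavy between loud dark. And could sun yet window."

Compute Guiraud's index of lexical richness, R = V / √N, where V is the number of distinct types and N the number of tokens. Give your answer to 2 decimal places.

N = 27, V = 19.
√N = 5.196152
R = 19 / 5.196152 = 3.66

3.66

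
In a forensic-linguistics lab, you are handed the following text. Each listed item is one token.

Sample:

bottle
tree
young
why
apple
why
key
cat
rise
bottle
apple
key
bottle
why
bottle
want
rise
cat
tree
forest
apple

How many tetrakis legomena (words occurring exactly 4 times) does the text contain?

Frequencies: bottle:4, why:3, apple:3, tree:2, key:2, cat:2, rise:2, young:1, want:1, forest:1
Words with frequency 4: bottle

1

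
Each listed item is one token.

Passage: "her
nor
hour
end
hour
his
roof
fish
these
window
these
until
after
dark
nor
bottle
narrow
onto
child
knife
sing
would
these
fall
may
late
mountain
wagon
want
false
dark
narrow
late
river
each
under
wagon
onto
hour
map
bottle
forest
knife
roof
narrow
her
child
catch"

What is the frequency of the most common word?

Frequencies: hour:3, these:3, narrow:3, her:2, nor:2, roof:2, dark:2, bottle:2, onto:2, child:2, knife:2, late:2, wagon:2, end:1, his:1, fish:1, window:1, until:1, after:1, sing:1, … (12 more, each freq 1)
Most common: 'hour' with frequency 3.

3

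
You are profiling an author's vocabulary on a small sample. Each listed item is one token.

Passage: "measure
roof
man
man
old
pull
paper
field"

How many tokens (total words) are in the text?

8

Tokens: measure, roof, man, man, old, pull, paper, field
N = 8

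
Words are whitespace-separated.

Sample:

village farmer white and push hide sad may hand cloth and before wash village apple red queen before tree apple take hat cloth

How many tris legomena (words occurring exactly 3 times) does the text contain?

Frequencies: village:2, and:2, cloth:2, before:2, apple:2, farmer:1, white:1, push:1, hide:1, sad:1, may:1, hand:1, wash:1, red:1, queen:1, tree:1, take:1, hat:1
Words with frequency 3: (none)

0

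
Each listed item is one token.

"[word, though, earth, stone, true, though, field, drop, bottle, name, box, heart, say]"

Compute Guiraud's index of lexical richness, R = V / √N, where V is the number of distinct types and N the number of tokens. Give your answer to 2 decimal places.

N = 13, V = 12.
√N = 3.605551
R = 12 / 3.605551 = 3.33

3.33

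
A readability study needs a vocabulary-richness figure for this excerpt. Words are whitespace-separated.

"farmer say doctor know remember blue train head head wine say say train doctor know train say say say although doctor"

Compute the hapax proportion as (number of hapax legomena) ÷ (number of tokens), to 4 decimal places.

Frequencies: say:6, doctor:3, train:3, know:2, head:2, farmer:1, remember:1, blue:1, wine:1, although:1
Hapax count = 5; token count = 21.
Ratio = 5 / 21 = 0.2381

0.2381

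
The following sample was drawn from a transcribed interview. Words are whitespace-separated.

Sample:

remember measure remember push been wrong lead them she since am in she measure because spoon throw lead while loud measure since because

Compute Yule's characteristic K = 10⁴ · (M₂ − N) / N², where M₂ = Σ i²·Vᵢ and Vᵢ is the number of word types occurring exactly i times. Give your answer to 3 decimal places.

302.457

Frequencies: measure:3, remember:2, lead:2, she:2, since:2, because:2, push:1, been:1, wrong:1, them:1, am:1, in:1, spoon:1, throw:1, while:1, loud:1
N = 23. Frequency spectrum: V_1=10, V_2=5, V_3=1
M₂ = 1²·10 + 2²·5 + 3²·1 = 39
K = 10000 × (39 − 23) / 23² = 302.457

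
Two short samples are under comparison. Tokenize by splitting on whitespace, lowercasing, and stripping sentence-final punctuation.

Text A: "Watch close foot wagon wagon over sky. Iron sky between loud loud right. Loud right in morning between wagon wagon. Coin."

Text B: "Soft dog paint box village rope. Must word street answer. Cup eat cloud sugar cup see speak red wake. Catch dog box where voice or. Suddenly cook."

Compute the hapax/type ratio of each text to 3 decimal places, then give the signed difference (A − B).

A: hapax=8, V=13, ratio=0.615
B: hapax=21, V=24, ratio=0.875
Difference = 0.615 − 0.875 = -0.260

-0.260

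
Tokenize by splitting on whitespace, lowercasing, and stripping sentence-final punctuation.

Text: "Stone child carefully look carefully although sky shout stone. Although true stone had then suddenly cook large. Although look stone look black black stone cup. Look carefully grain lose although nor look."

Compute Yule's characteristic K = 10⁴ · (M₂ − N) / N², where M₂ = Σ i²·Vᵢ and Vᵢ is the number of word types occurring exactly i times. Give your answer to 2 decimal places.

585.94

Frequencies: stone:5, look:5, although:4, carefully:3, black:2, child:1, sky:1, shout:1, true:1, had:1, then:1, suddenly:1, cook:1, large:1, cup:1, grain:1, lose:1, nor:1
N = 32. Frequency spectrum: V_1=13, V_2=1, V_3=1, V_4=1, V_5=2
M₂ = 1²·13 + 2²·1 + 3²·1 + 4²·1 + 5²·2 = 92
K = 10000 × (92 − 32) / 32² = 585.94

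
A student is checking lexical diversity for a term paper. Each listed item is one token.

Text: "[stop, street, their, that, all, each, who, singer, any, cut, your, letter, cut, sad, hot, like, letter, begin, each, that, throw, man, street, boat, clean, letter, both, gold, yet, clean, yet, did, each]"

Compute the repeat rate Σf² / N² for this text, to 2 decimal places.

0.05

Frequencies: each:3, letter:3, street:2, that:2, cut:2, clean:2, yet:2, stop:1, their:1, all:1, who:1, singer:1, any:1, your:1, sad:1, hot:1, like:1, begin:1, throw:1, man:1, … (4 more, each freq 1)
Σf² = 55; N² = 1089
Repeat rate = 55 / 1089 = 0.05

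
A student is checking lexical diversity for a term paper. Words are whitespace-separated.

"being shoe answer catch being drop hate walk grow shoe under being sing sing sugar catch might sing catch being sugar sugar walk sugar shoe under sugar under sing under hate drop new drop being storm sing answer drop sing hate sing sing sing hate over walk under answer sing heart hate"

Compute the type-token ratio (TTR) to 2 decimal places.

N = 52 tokens, V = 16 types.
TTR = V / N = 16 / 52 = 0.31

0.31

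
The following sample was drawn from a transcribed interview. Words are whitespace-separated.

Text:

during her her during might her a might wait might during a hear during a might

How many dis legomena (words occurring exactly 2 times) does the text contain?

0

Frequencies: during:4, might:4, her:3, a:3, wait:1, hear:1
Words with frequency 2: (none)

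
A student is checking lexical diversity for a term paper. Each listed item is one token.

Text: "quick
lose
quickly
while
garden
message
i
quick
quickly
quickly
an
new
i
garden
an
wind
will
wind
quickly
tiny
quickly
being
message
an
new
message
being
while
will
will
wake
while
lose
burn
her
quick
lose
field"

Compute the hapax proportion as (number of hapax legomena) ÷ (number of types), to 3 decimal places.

0.294

Frequencies: quickly:5, quick:3, lose:3, while:3, message:3, an:3, will:3, garden:2, i:2, new:2, wind:2, being:2, tiny:1, wake:1, burn:1, her:1, field:1
Hapax count = 5; type count = 17.
Ratio = 5 / 17 = 0.294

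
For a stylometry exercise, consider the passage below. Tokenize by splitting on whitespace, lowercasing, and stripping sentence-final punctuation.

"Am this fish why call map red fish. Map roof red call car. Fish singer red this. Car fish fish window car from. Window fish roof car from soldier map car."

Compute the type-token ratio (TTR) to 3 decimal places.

N = 31 tokens, V = 13 types.
TTR = V / N = 13 / 31 = 0.419

0.419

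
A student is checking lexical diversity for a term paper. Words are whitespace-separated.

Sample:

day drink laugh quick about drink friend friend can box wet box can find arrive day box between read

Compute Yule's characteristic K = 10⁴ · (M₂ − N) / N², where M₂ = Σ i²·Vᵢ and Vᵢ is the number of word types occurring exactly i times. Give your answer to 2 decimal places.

387.81

Frequencies: box:3, day:2, drink:2, friend:2, can:2, laugh:1, quick:1, about:1, wet:1, find:1, arrive:1, between:1, read:1
N = 19. Frequency spectrum: V_1=8, V_2=4, V_3=1
M₂ = 1²·8 + 2²·4 + 3²·1 = 33
K = 10000 × (33 − 19) / 19² = 387.81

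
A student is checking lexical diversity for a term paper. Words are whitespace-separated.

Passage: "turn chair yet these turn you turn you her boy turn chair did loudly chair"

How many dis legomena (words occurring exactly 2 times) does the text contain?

Frequencies: turn:4, chair:3, you:2, yet:1, these:1, her:1, boy:1, did:1, loudly:1
Words with frequency 2: you

1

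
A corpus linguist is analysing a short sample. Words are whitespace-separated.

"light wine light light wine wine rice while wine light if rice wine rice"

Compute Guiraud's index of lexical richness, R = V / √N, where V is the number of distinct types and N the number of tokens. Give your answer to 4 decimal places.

1.3363

N = 14, V = 5.
√N = 3.741657
R = 5 / 3.741657 = 1.3363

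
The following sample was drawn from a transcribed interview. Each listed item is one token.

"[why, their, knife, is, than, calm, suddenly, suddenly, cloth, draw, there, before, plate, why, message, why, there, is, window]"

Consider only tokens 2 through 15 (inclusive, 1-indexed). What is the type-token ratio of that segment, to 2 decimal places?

0.93

Segment tokens 2–15: their, knife, is, than, calm, suddenly, suddenly, cloth, draw, there, before, plate, why, message
Segment N = 14, segment V = 13.
TTR = 13 / 14 = 0.93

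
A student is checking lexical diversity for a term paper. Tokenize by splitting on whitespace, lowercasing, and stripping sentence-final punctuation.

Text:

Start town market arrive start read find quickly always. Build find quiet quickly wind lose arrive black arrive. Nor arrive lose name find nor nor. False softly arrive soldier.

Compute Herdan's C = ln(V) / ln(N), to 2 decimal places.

N = 29, V = 18.
ln(V) = 2.890372, ln(N) = 3.367296
C = 2.890372 / 3.367296 = 0.86

0.86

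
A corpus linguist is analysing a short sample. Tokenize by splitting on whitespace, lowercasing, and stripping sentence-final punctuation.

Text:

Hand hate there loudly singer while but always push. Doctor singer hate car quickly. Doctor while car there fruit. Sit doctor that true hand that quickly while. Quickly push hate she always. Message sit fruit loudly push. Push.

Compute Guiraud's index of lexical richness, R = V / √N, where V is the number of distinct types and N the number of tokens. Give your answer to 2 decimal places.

N = 38, V = 18.
√N = 6.164414
R = 18 / 6.164414 = 2.92

2.92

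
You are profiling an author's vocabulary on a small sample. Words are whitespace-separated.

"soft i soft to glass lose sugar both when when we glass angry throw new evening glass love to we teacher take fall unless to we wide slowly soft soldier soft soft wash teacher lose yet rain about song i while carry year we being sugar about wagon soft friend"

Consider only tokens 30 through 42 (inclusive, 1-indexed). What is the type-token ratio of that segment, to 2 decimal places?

Segment tokens 30–42: soldier, soft, soft, wash, teacher, lose, yet, rain, about, song, i, while, carry
Segment N = 13, segment V = 12.
TTR = 12 / 13 = 0.92

0.92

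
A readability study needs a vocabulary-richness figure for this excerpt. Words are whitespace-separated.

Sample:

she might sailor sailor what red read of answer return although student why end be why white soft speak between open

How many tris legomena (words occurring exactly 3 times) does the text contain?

Frequencies: sailor:2, why:2, she:1, might:1, what:1, red:1, read:1, of:1, answer:1, return:1, although:1, student:1, end:1, be:1, white:1, soft:1, speak:1, between:1, open:1
Words with frequency 3: (none)

0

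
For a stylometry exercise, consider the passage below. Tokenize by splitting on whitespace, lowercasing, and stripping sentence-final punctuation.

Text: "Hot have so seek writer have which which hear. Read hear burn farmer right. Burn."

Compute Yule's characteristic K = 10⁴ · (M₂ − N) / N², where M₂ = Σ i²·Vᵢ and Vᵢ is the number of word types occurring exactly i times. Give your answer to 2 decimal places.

Frequencies: have:2, which:2, hear:2, burn:2, hot:1, so:1, seek:1, writer:1, read:1, farmer:1, right:1
N = 15. Frequency spectrum: V_1=7, V_2=4
M₂ = 1²·7 + 2²·4 = 23
K = 10000 × (23 − 15) / 15² = 355.56

355.56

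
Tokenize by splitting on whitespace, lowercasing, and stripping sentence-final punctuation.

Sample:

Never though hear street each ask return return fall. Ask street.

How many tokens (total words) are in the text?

Tokens: never, though, hear, street, each, ask, return, return, fall, ask, street
N = 11

11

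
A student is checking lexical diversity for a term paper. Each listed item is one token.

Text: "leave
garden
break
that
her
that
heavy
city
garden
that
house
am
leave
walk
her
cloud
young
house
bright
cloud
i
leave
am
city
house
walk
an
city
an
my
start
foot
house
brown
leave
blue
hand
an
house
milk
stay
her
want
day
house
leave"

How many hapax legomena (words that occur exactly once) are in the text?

15

Frequencies: house:6, leave:5, that:3, her:3, city:3, an:3, garden:2, am:2, walk:2, cloud:2, break:1, heavy:1, young:1, bright:1, i:1, my:1, start:1, foot:1, brown:1, blue:1, … (5 more, each freq 1)
Hapax (freq=1): blue, break, bright, brown, day, foot, hand, heavy, i, milk, my, start, stay, want, young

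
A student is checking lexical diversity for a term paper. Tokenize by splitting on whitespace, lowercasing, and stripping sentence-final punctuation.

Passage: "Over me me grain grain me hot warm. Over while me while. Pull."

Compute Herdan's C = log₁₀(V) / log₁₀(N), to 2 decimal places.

N = 13, V = 7.
log₁₀(V) = 0.845098, log₁₀(N) = 1.113943
C = 0.845098 / 1.113943 = 0.76

0.76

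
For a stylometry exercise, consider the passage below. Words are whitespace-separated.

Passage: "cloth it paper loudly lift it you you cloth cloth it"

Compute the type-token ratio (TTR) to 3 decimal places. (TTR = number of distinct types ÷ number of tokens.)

N = 11 tokens, V = 6 types.
TTR = V / N = 6 / 11 = 0.545

0.545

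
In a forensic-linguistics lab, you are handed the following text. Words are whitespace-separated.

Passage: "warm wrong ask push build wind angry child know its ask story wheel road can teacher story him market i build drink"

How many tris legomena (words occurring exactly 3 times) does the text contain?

Frequencies: ask:2, build:2, story:2, warm:1, wrong:1, push:1, wind:1, angry:1, child:1, know:1, its:1, wheel:1, road:1, can:1, teacher:1, him:1, market:1, i:1, drink:1
Words with frequency 3: (none)

0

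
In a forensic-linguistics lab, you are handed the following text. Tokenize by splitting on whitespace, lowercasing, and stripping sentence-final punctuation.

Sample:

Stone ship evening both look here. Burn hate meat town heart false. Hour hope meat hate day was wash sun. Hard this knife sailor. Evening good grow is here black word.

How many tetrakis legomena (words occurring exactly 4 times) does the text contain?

Frequencies: evening:2, here:2, hate:2, meat:2, stone:1, ship:1, both:1, look:1, burn:1, town:1, heart:1, false:1, hour:1, hope:1, day:1, was:1, wash:1, sun:1, hard:1, this:1, … (7 more, each freq 1)
Words with frequency 4: (none)

0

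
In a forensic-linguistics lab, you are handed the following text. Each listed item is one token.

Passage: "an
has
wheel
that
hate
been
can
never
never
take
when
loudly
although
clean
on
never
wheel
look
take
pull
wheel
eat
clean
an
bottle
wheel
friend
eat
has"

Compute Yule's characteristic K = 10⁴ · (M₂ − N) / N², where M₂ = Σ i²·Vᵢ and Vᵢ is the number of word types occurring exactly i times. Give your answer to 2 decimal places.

Frequencies: wheel:4, never:3, an:2, has:2, take:2, clean:2, eat:2, that:1, hate:1, been:1, can:1, when:1, loudly:1, although:1, on:1, look:1, pull:1, bottle:1, friend:1
N = 29. Frequency spectrum: V_1=12, V_2=5, V_3=1, V_4=1
M₂ = 1²·12 + 2²·5 + 3²·1 + 4²·1 = 57
K = 10000 × (57 − 29) / 29² = 332.94

332.94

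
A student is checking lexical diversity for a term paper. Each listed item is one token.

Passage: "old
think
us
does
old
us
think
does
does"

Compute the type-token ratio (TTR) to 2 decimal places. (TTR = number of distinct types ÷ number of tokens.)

N = 9 tokens, V = 4 types.
TTR = V / N = 4 / 9 = 0.44

0.44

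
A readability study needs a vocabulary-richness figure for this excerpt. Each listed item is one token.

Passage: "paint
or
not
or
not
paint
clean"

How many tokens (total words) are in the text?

7

Tokens: paint, or, not, or, not, paint, clean
N = 7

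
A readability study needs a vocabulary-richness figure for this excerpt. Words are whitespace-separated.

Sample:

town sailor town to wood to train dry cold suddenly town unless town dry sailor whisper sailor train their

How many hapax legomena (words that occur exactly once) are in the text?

6

Frequencies: town:4, sailor:3, to:2, train:2, dry:2, wood:1, cold:1, suddenly:1, unless:1, whisper:1, their:1
Hapax (freq=1): cold, suddenly, their, unless, whisper, wood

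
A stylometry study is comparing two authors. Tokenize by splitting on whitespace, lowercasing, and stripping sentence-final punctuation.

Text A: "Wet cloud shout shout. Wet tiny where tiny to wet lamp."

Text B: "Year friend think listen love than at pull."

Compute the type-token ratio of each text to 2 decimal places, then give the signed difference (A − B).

-0.36

TTR(A) = 7/11 = 0.64
TTR(B) = 8/8 = 1.00
Difference = 0.64 − 1.00 = -0.36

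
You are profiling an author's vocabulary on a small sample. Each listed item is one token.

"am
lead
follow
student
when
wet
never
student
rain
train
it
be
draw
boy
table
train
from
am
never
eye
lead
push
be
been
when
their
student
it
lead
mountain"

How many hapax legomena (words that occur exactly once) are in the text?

12

Frequencies: lead:3, student:3, am:2, when:2, never:2, train:2, it:2, be:2, follow:1, wet:1, rain:1, draw:1, boy:1, table:1, from:1, eye:1, push:1, been:1, their:1, mountain:1
Hapax (freq=1): been, boy, draw, eye, follow, from, mountain, push, rain, table, their, wet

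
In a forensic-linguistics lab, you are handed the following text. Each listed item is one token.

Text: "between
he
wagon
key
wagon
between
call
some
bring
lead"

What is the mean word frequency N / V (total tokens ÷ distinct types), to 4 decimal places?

N = 10 tokens, V = 8 types.
Mean frequency = N / V = 10 / 8 = 1.2500

1.2500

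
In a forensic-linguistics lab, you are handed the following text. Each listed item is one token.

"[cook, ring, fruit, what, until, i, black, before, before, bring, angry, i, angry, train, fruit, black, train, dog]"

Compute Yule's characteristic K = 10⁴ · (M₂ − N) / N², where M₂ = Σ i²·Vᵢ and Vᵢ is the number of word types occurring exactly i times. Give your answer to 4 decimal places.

370.3704

Frequencies: fruit:2, i:2, black:2, before:2, angry:2, train:2, cook:1, ring:1, what:1, until:1, bring:1, dog:1
N = 18. Frequency spectrum: V_1=6, V_2=6
M₂ = 1²·6 + 2²·6 = 30
K = 10000 × (30 − 18) / 18² = 370.3704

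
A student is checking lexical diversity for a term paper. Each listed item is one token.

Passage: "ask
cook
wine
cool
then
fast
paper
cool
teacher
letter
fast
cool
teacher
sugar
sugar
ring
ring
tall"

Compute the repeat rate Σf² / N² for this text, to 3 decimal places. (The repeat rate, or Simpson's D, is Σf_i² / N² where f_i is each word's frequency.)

0.099

Frequencies: cool:3, fast:2, teacher:2, sugar:2, ring:2, ask:1, cook:1, wine:1, then:1, paper:1, letter:1, tall:1
Σf² = 32; N² = 324
Repeat rate = 32 / 324 = 0.099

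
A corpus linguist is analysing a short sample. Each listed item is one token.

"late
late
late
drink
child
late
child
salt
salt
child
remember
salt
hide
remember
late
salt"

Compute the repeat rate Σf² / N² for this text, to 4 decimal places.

0.2188

Frequencies: late:5, salt:4, child:3, remember:2, drink:1, hide:1
Σf² = 56; N² = 256
Repeat rate = 56 / 256 = 0.2188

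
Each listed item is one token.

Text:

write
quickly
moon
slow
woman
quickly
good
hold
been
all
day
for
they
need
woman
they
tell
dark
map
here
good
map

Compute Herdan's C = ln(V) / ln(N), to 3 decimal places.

0.917

N = 22, V = 17.
ln(V) = 2.833213, ln(N) = 3.091042
C = 2.833213 / 3.091042 = 0.917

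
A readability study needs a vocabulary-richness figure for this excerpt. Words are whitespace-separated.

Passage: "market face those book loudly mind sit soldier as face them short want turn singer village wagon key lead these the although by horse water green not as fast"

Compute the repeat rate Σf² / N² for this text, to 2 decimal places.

Frequencies: face:2, as:2, market:1, those:1, book:1, loudly:1, mind:1, sit:1, soldier:1, them:1, short:1, want:1, turn:1, singer:1, village:1, wagon:1, key:1, lead:1, these:1, the:1, … (7 more, each freq 1)
Σf² = 33; N² = 841
Repeat rate = 33 / 841 = 0.04

0.04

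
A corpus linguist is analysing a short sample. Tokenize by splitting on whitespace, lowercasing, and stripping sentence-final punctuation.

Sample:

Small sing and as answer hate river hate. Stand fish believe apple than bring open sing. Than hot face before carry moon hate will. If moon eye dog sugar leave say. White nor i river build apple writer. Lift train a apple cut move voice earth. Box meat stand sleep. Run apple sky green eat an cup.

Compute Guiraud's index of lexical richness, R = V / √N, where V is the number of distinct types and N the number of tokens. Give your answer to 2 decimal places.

6.23

N = 57, V = 47.
√N = 7.549834
R = 47 / 7.549834 = 6.23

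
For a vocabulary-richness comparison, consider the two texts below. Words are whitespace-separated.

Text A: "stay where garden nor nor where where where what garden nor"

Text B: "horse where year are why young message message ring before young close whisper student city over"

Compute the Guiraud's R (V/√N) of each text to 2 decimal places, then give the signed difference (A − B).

A: V=5, N=11, R=1.51
B: V=14, N=16, R=3.50
Difference = 1.51 − 3.50 = -1.99

-1.99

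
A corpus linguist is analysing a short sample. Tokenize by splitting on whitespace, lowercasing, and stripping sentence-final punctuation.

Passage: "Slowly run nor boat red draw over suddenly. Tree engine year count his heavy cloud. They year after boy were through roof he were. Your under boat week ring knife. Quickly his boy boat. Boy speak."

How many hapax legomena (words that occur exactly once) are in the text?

Frequencies: boat:3, boy:3, year:2, his:2, were:2, slowly:1, run:1, nor:1, red:1, draw:1, over:1, suddenly:1, tree:1, engine:1, count:1, heavy:1, cloud:1, they:1, after:1, through:1, … (9 more, each freq 1)
Hapax (freq=1): after, cloud, count, draw, engine, he, heavy, knife, nor, over, quickly, red, ring, roof, run, slowly, speak, suddenly, they, through, tree, under, week, your

24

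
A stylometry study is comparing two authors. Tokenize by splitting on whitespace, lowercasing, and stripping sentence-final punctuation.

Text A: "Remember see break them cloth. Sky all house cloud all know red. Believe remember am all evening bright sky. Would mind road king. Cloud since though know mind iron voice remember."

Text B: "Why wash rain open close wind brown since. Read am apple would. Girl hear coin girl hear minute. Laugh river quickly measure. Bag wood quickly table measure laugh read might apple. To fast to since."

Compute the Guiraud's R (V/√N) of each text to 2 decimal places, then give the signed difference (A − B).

-0.26

A: V=23, N=31, R=4.13
B: V=26, N=35, R=4.39
Difference = 4.13 − 4.39 = -0.26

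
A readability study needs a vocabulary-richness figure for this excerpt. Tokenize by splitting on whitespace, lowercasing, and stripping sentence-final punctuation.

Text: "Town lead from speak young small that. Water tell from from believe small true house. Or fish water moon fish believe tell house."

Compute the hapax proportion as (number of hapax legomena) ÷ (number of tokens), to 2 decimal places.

0.35

Frequencies: from:3, small:2, water:2, tell:2, believe:2, house:2, fish:2, town:1, lead:1, speak:1, young:1, that:1, true:1, or:1, moon:1
Hapax count = 8; token count = 23.
Ratio = 8 / 23 = 0.35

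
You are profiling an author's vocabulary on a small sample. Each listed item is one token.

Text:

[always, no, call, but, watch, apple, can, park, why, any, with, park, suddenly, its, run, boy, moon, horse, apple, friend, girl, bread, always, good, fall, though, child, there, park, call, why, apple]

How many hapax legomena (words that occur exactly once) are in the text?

Frequencies: apple:3, park:3, always:2, call:2, why:2, no:1, but:1, watch:1, can:1, any:1, with:1, suddenly:1, its:1, run:1, boy:1, moon:1, horse:1, friend:1, girl:1, bread:1, … (5 more, each freq 1)
Hapax (freq=1): any, boy, bread, but, can, child, fall, friend, girl, good, horse, its, moon, no, run, suddenly, there, though, watch, with

20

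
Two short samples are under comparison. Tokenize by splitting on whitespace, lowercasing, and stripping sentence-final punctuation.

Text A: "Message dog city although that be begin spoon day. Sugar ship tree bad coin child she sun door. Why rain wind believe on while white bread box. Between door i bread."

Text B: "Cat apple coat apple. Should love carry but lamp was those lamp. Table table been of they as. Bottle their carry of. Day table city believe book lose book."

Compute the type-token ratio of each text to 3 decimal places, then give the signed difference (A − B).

TTR(A) = 29/31 = 0.935
TTR(B) = 22/29 = 0.759
Difference = 0.935 − 0.759 = 0.176

0.176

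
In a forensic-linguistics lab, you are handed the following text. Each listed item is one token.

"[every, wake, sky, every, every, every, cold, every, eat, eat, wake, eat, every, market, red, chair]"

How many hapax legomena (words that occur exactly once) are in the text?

5

Frequencies: every:6, eat:3, wake:2, sky:1, cold:1, market:1, red:1, chair:1
Hapax (freq=1): chair, cold, market, red, sky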